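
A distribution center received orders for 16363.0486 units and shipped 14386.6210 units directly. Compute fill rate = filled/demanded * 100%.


FR = 14386.6210 / 16363.0486 * 100 = 87.9214

87.9214%


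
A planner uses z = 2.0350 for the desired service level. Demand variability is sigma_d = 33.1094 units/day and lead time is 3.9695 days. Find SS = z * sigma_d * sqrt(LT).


sqrt(LT) = sqrt(3.9695) = 1.9924
SS = 2.0350 * 33.1094 * 1.9924 = 134.2405

134.2405 units


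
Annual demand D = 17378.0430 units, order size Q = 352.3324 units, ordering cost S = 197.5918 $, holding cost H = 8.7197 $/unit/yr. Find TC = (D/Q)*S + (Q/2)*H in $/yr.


Ordering cost = D*S/Q = 9745.7935
Holding cost = Q*H/2 = 1536.1164
TC = 9745.7935 + 1536.1164 = 11281.9099

11281.9099 $/yr


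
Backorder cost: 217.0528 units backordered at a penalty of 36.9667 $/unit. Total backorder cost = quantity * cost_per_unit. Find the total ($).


Total = 217.0528 * 36.9667 = 8023.7257

8023.7257 $


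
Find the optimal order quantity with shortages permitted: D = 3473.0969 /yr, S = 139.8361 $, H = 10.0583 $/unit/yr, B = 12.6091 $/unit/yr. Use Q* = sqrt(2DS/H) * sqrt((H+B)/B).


sqrt(2DS/H) = 310.7569
sqrt((H+B)/B) = 1.3408
Q* = 310.7569 * 1.3408 = 416.6579

416.6579 units


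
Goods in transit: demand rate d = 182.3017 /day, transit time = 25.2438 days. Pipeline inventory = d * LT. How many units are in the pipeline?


Pipeline = 182.3017 * 25.2438 = 4601.9877

4601.9877 units


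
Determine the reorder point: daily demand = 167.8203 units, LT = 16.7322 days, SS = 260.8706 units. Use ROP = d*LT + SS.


d*LT = 167.8203 * 16.7322 = 2808.0028
ROP = 2808.0028 + 260.8706 = 3068.8734

3068.8734 units


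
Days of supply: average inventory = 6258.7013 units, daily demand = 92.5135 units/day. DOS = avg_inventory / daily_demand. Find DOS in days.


DOS = 6258.7013 / 92.5135 = 67.6518

67.6518 days


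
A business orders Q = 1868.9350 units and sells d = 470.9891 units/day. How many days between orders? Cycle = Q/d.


Cycle = 1868.9350 / 470.9891 = 3.9681

3.9681 days


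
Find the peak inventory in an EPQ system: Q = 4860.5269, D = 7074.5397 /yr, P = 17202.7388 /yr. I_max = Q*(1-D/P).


D/P = 0.4112
1 - D/P = 0.5888
I_max = 4860.5269 * 0.5888 = 2861.6597

2861.6597 units


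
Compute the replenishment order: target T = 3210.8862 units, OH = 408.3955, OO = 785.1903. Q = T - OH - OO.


Inventory position = OH + OO = 408.3955 + 785.1903 = 1193.5858
Q = 3210.8862 - 1193.5858 = 2017.3004

2017.3004 units


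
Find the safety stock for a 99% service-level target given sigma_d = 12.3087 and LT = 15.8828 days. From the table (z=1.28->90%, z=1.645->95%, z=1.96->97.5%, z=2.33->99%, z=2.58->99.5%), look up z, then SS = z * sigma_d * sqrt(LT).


From the table, SL = 99% corresponds to z = 2.33
sqrt(LT) = sqrt(15.8828) = 3.9853
SS = 2.33 * 12.3087 * 3.9853 = 114.2962

114.2962 units


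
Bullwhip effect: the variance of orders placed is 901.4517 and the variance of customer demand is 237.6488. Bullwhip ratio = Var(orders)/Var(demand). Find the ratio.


BW = 901.4517 / 237.6488 = 3.7932

3.7932


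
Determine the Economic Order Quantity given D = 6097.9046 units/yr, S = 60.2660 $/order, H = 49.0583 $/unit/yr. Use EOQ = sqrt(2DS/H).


2*D*S = 2 * 6097.9046 * 60.2660 = 734992.6372
2*D*S/H = 14982.0242
EOQ = sqrt(14982.0242) = 122.4011

122.4011 units


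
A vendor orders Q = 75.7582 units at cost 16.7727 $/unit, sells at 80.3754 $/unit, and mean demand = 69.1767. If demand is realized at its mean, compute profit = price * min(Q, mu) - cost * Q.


Sales at mu = min(75.7582, 69.1767) = 69.1767
Revenue = 80.3754 * 69.1767 = 5560.1049
Total cost = 16.7727 * 75.7582 = 1270.6696
Profit = 5560.1049 - 1270.6696 = 4289.4354

4289.4354 $


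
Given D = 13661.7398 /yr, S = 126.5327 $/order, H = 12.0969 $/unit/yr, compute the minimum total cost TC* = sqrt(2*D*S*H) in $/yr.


2*D*S*H = 41822777.4586
TC* = sqrt(41822777.4586) = 6467.0532

6467.0532 $/yr


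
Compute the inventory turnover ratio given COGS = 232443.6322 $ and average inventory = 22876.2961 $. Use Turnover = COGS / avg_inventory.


Turnover = 232443.6322 / 22876.2961 = 10.1609

10.1609


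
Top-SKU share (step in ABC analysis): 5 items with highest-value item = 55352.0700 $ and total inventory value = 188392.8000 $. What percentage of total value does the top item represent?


Top item = 55352.0700
Total = 188392.8000
Percentage = 55352.0700 / 188392.8000 * 100 = 29.3812

29.3812%


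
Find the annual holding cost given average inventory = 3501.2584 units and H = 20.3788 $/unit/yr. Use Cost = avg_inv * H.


Cost = 3501.2584 * 20.3788 = 71351.4447

71351.4447 $/yr


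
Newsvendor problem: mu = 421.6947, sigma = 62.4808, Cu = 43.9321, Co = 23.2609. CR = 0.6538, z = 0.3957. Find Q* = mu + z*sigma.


CR = Cu/(Cu+Co) = 43.9321/(43.9321+23.2609) = 0.6538
z = 0.3957
Q* = 421.6947 + 0.3957 * 62.4808 = 446.4184

446.4184 units


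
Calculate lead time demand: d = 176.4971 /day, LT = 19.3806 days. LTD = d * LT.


LTD = 176.4971 * 19.3806 = 3420.6197

3420.6197 units


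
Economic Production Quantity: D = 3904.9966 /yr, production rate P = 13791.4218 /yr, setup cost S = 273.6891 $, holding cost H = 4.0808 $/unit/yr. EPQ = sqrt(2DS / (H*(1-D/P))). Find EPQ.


1 - D/P = 1 - 0.2831 = 0.7169
H*(1-D/P) = 2.9253
2DS = 2137510.0099
EPQ = sqrt(730689.0566) = 854.8035

854.8035 units


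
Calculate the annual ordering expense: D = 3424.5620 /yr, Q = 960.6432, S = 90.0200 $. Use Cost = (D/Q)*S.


Number of orders = D/Q = 3.5649
Cost = 3.5649 * 90.0200 = 320.9090

320.9090 $/yr


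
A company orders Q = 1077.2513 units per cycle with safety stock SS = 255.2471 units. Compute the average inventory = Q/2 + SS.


Q/2 = 538.6256
Avg = 538.6256 + 255.2471 = 793.8727

793.8727 units


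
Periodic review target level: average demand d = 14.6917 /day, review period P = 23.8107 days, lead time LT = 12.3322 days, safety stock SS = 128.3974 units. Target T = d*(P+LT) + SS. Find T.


P + LT = 36.1429
d*(P+LT) = 14.6917 * 36.1429 = 531.0006
T = 531.0006 + 128.3974 = 659.3980

659.3980 units


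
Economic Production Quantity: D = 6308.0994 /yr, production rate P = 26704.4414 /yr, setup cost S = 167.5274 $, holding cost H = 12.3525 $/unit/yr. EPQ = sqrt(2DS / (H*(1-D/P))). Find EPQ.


1 - D/P = 1 - 0.2362 = 0.7638
H*(1-D/P) = 9.4346
2DS = 2113558.9828
EPQ = sqrt(224022.0267) = 473.3097

473.3097 units


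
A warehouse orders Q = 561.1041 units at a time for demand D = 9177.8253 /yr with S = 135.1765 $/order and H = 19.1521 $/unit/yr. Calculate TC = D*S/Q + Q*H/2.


Ordering cost = D*S/Q = 2211.0448
Holding cost = Q*H/2 = 5373.1609
TC = 2211.0448 + 5373.1609 = 7584.2057

7584.2057 $/yr


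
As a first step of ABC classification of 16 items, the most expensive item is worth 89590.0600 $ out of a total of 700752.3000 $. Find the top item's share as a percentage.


Top item = 89590.0600
Total = 700752.3000
Percentage = 89590.0600 / 700752.3000 * 100 = 12.7848

12.7848%


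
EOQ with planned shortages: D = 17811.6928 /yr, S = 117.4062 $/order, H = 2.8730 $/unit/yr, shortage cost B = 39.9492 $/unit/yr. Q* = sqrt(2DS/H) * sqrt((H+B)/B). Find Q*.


sqrt(2DS/H) = 1206.5499
sqrt((H+B)/B) = 1.0353
Q* = 1206.5499 * 1.0353 = 1249.1821

1249.1821 units


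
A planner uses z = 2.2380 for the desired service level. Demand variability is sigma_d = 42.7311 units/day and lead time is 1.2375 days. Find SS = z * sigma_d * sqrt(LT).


sqrt(LT) = sqrt(1.2375) = 1.1124
SS = 2.2380 * 42.7311 * 1.1124 = 106.3841

106.3841 units


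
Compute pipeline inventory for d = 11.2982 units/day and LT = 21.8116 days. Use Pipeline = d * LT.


Pipeline = 11.2982 * 21.8116 = 246.4318

246.4318 units


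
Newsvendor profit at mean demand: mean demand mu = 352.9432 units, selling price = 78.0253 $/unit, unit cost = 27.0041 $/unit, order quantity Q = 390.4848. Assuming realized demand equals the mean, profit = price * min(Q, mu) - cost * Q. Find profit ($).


Sales at mu = min(390.4848, 352.9432) = 352.9432
Revenue = 78.0253 * 352.9432 = 27538.4991
Total cost = 27.0041 * 390.4848 = 10544.6906
Profit = 27538.4991 - 10544.6906 = 16993.8085

16993.8085 $


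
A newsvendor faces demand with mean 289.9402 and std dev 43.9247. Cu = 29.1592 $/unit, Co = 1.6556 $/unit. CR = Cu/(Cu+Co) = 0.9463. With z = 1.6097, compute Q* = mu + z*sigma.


CR = Cu/(Cu+Co) = 29.1592/(29.1592+1.6556) = 0.9463
z = 1.6097
Q* = 289.9402 + 1.6097 * 43.9247 = 360.6458

360.6458 units


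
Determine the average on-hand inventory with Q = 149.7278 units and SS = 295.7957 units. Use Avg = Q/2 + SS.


Q/2 = 74.8639
Avg = 74.8639 + 295.7957 = 370.6596

370.6596 units


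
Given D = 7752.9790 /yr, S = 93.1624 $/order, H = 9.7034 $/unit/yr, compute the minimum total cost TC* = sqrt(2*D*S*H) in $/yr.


2*D*S*H = 14017262.4830
TC* = sqrt(14017262.4830) = 3743.9635

3743.9635 $/yr


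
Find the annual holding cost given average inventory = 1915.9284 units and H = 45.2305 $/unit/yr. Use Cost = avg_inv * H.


Cost = 1915.9284 * 45.2305 = 86658.3995

86658.3995 $/yr


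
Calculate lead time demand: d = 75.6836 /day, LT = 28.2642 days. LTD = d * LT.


LTD = 75.6836 * 28.2642 = 2139.1364

2139.1364 units


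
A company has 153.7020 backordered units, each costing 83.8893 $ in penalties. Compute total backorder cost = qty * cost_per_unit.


Total = 153.7020 * 83.8893 = 12893.9532

12893.9532 $


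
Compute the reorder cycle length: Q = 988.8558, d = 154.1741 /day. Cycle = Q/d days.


Cycle = 988.8558 / 154.1741 = 6.4139

6.4139 days


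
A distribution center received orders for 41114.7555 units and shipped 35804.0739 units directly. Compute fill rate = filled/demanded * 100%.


FR = 35804.0739 / 41114.7555 * 100 = 87.0833

87.0833%


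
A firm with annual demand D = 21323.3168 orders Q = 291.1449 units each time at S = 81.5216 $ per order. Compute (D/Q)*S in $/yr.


Number of orders = D/Q = 73.2395
Cost = 73.2395 * 81.5216 = 5970.6040

5970.6040 $/yr


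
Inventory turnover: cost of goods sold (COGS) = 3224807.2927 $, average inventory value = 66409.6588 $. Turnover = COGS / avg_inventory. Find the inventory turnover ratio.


Turnover = 3224807.2927 / 66409.6588 = 48.5593

48.5593


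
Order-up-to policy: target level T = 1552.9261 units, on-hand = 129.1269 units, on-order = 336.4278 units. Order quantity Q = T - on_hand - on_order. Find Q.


Inventory position = OH + OO = 129.1269 + 336.4278 = 465.5547
Q = 1552.9261 - 465.5547 = 1087.3714

1087.3714 units


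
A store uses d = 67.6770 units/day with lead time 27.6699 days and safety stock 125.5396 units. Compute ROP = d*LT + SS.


d*LT = 67.6770 * 27.6699 = 1872.6158
ROP = 1872.6158 + 125.5396 = 1998.1554

1998.1554 units


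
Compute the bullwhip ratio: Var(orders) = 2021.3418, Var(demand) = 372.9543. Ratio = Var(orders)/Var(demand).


BW = 2021.3418 / 372.9543 = 5.4198

5.4198


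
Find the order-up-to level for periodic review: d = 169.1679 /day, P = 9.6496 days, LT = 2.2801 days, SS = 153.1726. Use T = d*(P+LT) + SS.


P + LT = 11.9297
d*(P+LT) = 169.1679 * 11.9297 = 2018.1223
T = 2018.1223 + 153.1726 = 2171.2949

2171.2949 units


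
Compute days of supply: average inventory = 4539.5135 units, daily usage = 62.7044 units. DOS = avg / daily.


DOS = 4539.5135 / 62.7044 = 72.3955

72.3955 days


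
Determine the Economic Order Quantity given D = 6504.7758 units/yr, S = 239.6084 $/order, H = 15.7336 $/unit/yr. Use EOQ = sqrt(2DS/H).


2*D*S = 2 * 6504.7758 * 239.6084 = 3117197.8436
2*D*S/H = 198123.6236
EOQ = sqrt(198123.6236) = 445.1108

445.1108 units


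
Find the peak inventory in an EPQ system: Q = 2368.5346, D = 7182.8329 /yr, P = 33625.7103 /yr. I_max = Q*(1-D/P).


D/P = 0.2136
1 - D/P = 0.7864
I_max = 2368.5346 * 0.7864 = 1862.5888

1862.5888 units


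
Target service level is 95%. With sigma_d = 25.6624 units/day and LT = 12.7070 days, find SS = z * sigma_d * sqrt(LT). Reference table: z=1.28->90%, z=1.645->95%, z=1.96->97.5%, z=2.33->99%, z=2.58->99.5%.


From the table, SL = 95% corresponds to z = 1.645
sqrt(LT) = sqrt(12.7070) = 3.5647
SS = 1.645 * 25.6624 * 3.5647 = 150.4820

150.4820 units


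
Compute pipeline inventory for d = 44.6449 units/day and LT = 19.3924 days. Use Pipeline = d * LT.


Pipeline = 44.6449 * 19.3924 = 865.7718

865.7718 units


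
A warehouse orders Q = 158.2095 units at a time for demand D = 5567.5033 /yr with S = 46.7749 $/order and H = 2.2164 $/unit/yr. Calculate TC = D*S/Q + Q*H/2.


Ordering cost = D*S/Q = 1646.0415
Holding cost = Q*H/2 = 175.3278
TC = 1646.0415 + 175.3278 = 1821.3693

1821.3693 $/yr


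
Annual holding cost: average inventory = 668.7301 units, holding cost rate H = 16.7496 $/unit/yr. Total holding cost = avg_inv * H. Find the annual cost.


Cost = 668.7301 * 16.7496 = 11200.9617

11200.9617 $/yr


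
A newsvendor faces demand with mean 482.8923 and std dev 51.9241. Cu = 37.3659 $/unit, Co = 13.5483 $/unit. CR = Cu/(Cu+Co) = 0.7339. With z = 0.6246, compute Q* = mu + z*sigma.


CR = Cu/(Cu+Co) = 37.3659/(37.3659+13.5483) = 0.7339
z = 0.6246
Q* = 482.8923 + 0.6246 * 51.9241 = 515.3241

515.3241 units


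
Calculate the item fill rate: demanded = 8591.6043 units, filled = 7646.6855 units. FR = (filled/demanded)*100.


FR = 7646.6855 / 8591.6043 * 100 = 89.0018

89.0018%


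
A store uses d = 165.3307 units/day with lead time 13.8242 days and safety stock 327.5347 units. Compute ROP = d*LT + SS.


d*LT = 165.3307 * 13.8242 = 2285.5647
ROP = 2285.5647 + 327.5347 = 2613.0994

2613.0994 units


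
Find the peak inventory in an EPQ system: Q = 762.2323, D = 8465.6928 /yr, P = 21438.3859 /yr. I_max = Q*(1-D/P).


D/P = 0.3949
1 - D/P = 0.6051
I_max = 762.2323 * 0.6051 = 461.2383

461.2383 units


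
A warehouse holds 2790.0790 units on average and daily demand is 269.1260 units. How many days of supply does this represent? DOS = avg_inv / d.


DOS = 2790.0790 / 269.1260 = 10.3672

10.3672 days


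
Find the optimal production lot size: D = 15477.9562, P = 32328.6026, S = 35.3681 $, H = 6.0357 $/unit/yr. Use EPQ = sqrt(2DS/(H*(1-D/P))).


1 - D/P = 1 - 0.4788 = 0.5212
H*(1-D/P) = 3.1460
2DS = 1094851.8054
EPQ = sqrt(348015.0783) = 589.9280

589.9280 units


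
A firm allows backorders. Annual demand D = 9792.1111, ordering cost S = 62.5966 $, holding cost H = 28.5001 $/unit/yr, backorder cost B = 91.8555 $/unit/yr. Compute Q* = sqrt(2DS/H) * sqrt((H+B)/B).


sqrt(2DS/H) = 207.3984
sqrt((H+B)/B) = 1.1447
Q* = 207.3984 * 1.1447 = 237.4028

237.4028 units


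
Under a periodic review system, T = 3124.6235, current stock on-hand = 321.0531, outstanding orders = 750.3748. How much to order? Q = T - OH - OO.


Inventory position = OH + OO = 321.0531 + 750.3748 = 1071.4279
Q = 3124.6235 - 1071.4279 = 2053.1956

2053.1956 units


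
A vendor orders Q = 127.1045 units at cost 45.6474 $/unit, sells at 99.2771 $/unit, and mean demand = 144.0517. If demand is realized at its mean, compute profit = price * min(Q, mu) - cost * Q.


Sales at mu = min(127.1045, 144.0517) = 127.1045
Revenue = 99.2771 * 127.1045 = 12618.5662
Total cost = 45.6474 * 127.1045 = 5801.9900
Profit = 12618.5662 - 5801.9900 = 6816.5762

6816.5762 $


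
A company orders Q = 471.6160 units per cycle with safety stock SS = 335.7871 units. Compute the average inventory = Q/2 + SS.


Q/2 = 235.8080
Avg = 235.8080 + 335.7871 = 571.5951

571.5951 units


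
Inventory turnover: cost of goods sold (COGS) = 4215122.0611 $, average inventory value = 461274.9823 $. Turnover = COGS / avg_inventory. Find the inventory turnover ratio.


Turnover = 4215122.0611 / 461274.9823 = 9.1380

9.1380


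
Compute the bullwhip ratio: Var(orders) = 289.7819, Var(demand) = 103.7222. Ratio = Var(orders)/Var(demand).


BW = 289.7819 / 103.7222 = 2.7938

2.7938


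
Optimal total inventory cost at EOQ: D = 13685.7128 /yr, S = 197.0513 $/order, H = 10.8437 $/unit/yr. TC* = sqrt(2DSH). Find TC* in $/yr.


2*D*S*H = 58486309.1986
TC* = sqrt(58486309.1986) = 7647.6342

7647.6342 $/yr


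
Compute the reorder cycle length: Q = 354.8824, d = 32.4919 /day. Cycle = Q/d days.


Cycle = 354.8824 / 32.4919 = 10.9222

10.9222 days


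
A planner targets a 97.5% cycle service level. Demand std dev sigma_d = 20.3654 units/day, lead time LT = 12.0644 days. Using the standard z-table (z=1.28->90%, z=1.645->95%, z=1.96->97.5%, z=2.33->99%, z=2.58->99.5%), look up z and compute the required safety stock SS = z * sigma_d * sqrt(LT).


From the table, SL = 97.5% corresponds to z = 1.96
sqrt(LT) = sqrt(12.0644) = 3.4734
SS = 1.96 * 20.3654 * 3.4734 = 138.6443

138.6443 units


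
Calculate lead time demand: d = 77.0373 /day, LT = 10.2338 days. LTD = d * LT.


LTD = 77.0373 * 10.2338 = 788.3843

788.3843 units


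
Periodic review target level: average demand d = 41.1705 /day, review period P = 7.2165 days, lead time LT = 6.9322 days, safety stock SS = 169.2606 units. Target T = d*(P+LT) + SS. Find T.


P + LT = 14.1487
d*(P+LT) = 41.1705 * 14.1487 = 582.5091
T = 582.5091 + 169.2606 = 751.7697

751.7697 units


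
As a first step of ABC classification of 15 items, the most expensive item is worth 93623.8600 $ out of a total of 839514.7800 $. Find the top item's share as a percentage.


Top item = 93623.8600
Total = 839514.7800
Percentage = 93623.8600 / 839514.7800 * 100 = 11.1521

11.1521%


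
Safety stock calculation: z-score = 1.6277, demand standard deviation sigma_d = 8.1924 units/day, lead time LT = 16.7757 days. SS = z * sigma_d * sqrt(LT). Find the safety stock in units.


sqrt(LT) = sqrt(16.7757) = 4.0958
SS = 1.6277 * 8.1924 * 4.0958 = 54.6167

54.6167 units


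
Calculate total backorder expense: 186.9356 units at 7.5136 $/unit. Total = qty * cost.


Total = 186.9356 * 7.5136 = 1404.5593

1404.5593 $


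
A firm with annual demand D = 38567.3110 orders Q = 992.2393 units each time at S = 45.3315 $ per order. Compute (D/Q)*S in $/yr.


Number of orders = D/Q = 38.8690
Cost = 38.8690 * 45.3315 = 1761.9883

1761.9883 $/yr


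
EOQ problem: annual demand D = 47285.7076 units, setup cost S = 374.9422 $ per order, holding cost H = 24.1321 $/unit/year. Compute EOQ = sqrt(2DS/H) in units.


2*D*S = 2 * 47285.7076 * 374.9422 = 35458814.4722
2*D*S/H = 1469362.9842
EOQ = sqrt(1469362.9842) = 1212.1728

1212.1728 units


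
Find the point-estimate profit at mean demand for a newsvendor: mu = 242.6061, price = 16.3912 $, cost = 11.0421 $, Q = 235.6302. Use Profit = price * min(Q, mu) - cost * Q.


Sales at mu = min(235.6302, 242.6061) = 235.6302
Revenue = 16.3912 * 235.6302 = 3862.2617
Total cost = 11.0421 * 235.6302 = 2601.8522
Profit = 3862.2617 - 2601.8522 = 1260.4095

1260.4095 $


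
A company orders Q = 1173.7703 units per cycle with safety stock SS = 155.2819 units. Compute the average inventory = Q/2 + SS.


Q/2 = 586.8851
Avg = 586.8851 + 155.2819 = 742.1671

742.1671 units


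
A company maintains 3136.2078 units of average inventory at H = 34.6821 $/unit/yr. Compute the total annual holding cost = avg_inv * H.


Cost = 3136.2078 * 34.6821 = 108770.2725

108770.2725 $/yr


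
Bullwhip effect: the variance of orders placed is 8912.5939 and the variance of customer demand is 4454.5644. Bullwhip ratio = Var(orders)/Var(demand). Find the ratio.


BW = 8912.5939 / 4454.5644 = 2.0008

2.0008


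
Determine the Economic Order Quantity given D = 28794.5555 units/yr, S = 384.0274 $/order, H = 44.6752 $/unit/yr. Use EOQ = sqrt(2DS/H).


2*D*S = 2 * 28794.5555 * 384.0274 = 22115796.5656
2*D*S/H = 495035.2000
EOQ = sqrt(495035.2000) = 703.5874

703.5874 units


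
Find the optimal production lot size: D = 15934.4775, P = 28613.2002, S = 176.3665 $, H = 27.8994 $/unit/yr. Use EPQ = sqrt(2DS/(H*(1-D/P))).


1 - D/P = 1 - 0.5569 = 0.4431
H*(1-D/P) = 12.3624
2DS = 5620616.0520
EPQ = sqrt(454652.9214) = 674.2796

674.2796 units


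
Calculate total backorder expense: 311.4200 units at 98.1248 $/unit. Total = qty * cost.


Total = 311.4200 * 98.1248 = 30558.0252

30558.0252 $


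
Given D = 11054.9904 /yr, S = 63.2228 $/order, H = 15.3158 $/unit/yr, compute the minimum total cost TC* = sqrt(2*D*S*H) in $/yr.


2*D*S*H = 21409265.9874
TC* = sqrt(21409265.9874) = 4627.0148

4627.0148 $/yr


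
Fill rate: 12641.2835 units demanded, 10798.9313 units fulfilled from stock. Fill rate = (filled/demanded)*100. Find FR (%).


FR = 10798.9313 / 12641.2835 * 100 = 85.4259

85.4259%


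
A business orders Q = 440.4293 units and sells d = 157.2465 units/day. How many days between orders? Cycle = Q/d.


Cycle = 440.4293 / 157.2465 = 2.8009

2.8009 days


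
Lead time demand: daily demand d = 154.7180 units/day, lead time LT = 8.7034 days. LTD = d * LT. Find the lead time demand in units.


LTD = 154.7180 * 8.7034 = 1346.5726

1346.5726 units


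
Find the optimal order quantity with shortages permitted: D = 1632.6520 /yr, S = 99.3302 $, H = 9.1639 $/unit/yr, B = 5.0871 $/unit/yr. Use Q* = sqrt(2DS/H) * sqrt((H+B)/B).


sqrt(2DS/H) = 188.1318
sqrt((H+B)/B) = 1.6737
Q* = 188.1318 * 1.6737 = 314.8834

314.8834 units


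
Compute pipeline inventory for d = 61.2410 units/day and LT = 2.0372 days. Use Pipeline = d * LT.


Pipeline = 61.2410 * 2.0372 = 124.7602

124.7602 units


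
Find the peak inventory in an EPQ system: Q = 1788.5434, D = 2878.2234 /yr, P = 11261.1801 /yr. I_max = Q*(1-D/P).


D/P = 0.2556
1 - D/P = 0.7444
I_max = 1788.5434 * 0.7444 = 1331.4130

1331.4130 units


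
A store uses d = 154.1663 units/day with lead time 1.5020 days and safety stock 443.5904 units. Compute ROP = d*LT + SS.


d*LT = 154.1663 * 1.5020 = 231.5578
ROP = 231.5578 + 443.5904 = 675.1482

675.1482 units


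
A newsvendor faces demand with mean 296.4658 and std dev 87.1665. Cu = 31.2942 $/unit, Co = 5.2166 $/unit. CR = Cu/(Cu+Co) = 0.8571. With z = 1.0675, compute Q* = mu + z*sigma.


CR = Cu/(Cu+Co) = 31.2942/(31.2942+5.2166) = 0.8571
z = 1.0675
Q* = 296.4658 + 1.0675 * 87.1665 = 389.5160

389.5160 units


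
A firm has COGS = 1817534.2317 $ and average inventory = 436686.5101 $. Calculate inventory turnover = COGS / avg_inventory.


Turnover = 1817534.2317 / 436686.5101 = 4.1621

4.1621


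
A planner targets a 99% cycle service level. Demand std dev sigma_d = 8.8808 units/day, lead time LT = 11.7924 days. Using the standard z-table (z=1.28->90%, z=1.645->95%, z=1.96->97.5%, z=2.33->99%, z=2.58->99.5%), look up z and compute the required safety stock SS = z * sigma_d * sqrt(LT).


From the table, SL = 99% corresponds to z = 2.33
sqrt(LT) = sqrt(11.7924) = 3.4340
SS = 2.33 * 8.8808 * 3.4340 = 71.0574

71.0574 units


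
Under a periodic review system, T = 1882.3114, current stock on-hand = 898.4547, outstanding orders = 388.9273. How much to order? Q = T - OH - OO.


Inventory position = OH + OO = 898.4547 + 388.9273 = 1287.3820
Q = 1882.3114 - 1287.3820 = 594.9294

594.9294 units


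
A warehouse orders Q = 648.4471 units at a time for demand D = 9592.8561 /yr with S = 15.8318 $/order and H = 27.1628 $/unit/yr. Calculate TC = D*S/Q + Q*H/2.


Ordering cost = D*S/Q = 234.2090
Holding cost = Q*H/2 = 8806.8194
TC = 234.2090 + 8806.8194 = 9041.0285

9041.0285 $/yr


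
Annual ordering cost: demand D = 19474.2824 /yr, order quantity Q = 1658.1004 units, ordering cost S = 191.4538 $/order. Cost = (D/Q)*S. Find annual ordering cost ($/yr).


Number of orders = D/Q = 11.7449
Cost = 11.7449 * 191.4538 = 2248.6125

2248.6125 $/yr


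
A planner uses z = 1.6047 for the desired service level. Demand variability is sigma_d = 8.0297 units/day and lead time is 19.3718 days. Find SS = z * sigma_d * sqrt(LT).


sqrt(LT) = sqrt(19.3718) = 4.4013
SS = 1.6047 * 8.0297 * 4.4013 = 56.7124

56.7124 units


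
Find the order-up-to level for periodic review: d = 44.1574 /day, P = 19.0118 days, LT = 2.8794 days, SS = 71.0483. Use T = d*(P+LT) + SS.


P + LT = 21.8912
d*(P+LT) = 44.1574 * 21.8912 = 966.6585
T = 966.6585 + 71.0483 = 1037.7068

1037.7068 units


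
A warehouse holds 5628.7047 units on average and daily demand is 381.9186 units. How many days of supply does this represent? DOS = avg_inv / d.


DOS = 5628.7047 / 381.9186 = 14.7380

14.7380 days


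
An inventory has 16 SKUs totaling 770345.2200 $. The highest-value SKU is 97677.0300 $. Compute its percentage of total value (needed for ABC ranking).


Top item = 97677.0300
Total = 770345.2200
Percentage = 97677.0300 / 770345.2200 * 100 = 12.6796

12.6796%


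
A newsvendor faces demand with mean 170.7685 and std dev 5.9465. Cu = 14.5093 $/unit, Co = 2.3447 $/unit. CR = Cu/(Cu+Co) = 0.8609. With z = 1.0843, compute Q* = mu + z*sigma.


CR = Cu/(Cu+Co) = 14.5093/(14.5093+2.3447) = 0.8609
z = 1.0843
Q* = 170.7685 + 1.0843 * 5.9465 = 177.2163

177.2163 units


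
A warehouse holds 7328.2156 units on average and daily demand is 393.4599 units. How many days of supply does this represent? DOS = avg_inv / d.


DOS = 7328.2156 / 393.4599 = 18.6251

18.6251 days


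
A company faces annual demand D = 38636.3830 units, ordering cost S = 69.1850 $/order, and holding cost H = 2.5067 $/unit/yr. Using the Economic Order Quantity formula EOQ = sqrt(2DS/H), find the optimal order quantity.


2*D*S = 2 * 38636.3830 * 69.1850 = 5346116.3157
2*D*S/H = 2132730.8077
EOQ = sqrt(2132730.8077) = 1460.3872

1460.3872 units


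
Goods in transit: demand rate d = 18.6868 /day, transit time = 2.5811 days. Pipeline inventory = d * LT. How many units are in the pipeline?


Pipeline = 18.6868 * 2.5811 = 48.2325

48.2325 units


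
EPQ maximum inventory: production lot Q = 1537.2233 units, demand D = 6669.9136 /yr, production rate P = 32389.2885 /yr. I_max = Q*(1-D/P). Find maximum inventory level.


D/P = 0.2059
1 - D/P = 0.7941
I_max = 1537.2233 * 0.7941 = 1220.6635

1220.6635 units


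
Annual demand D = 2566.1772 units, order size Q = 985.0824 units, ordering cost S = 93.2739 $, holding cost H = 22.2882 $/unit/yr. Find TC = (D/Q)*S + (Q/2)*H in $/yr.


Ordering cost = D*S/Q = 242.9821
Holding cost = Q*H/2 = 10977.8568
TC = 242.9821 + 10977.8568 = 11220.8388

11220.8388 $/yr


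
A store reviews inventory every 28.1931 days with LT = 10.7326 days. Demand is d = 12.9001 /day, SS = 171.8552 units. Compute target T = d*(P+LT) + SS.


P + LT = 38.9257
d*(P+LT) = 12.9001 * 38.9257 = 502.1454
T = 502.1454 + 171.8552 = 674.0006

674.0006 units


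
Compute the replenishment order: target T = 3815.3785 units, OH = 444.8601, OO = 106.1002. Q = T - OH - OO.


Inventory position = OH + OO = 444.8601 + 106.1002 = 550.9603
Q = 3815.3785 - 550.9603 = 3264.4182

3264.4182 units


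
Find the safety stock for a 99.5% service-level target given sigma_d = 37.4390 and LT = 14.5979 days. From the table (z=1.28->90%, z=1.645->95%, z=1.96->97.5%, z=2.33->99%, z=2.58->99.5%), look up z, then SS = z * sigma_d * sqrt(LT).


From the table, SL = 99.5% corresponds to z = 2.58
sqrt(LT) = sqrt(14.5979) = 3.8207
SS = 2.58 * 37.4390 * 3.8207 = 369.0533

369.0533 units


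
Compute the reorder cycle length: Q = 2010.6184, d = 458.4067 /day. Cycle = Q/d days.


Cycle = 2010.6184 / 458.4067 = 4.3861

4.3861 days


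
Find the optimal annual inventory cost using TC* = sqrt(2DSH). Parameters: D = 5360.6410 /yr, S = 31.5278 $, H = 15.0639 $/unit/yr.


2*D*S*H = 5091875.8976
TC* = sqrt(5091875.8976) = 2256.5185

2256.5185 $/yr


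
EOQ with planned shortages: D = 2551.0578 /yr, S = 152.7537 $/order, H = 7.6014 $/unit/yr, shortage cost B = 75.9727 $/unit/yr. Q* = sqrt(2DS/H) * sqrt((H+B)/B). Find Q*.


sqrt(2DS/H) = 320.2021
sqrt((H+B)/B) = 1.0488
Q* = 320.2021 * 1.0488 = 335.8391

335.8391 units


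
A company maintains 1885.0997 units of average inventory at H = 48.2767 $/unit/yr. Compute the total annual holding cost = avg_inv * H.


Cost = 1885.0997 * 48.2767 = 91006.3927

91006.3927 $/yr


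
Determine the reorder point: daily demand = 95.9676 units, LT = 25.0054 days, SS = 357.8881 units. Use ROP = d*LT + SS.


d*LT = 95.9676 * 25.0054 = 2399.7082
ROP = 2399.7082 + 357.8881 = 2757.5963

2757.5963 units


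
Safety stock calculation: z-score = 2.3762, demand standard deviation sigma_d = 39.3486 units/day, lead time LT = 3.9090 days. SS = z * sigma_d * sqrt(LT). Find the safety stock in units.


sqrt(LT) = sqrt(3.9090) = 1.9771
SS = 2.3762 * 39.3486 * 1.9771 = 184.8609

184.8609 units


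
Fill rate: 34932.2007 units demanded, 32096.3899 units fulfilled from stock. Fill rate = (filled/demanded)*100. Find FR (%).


FR = 32096.3899 / 34932.2007 * 100 = 91.8820

91.8820%


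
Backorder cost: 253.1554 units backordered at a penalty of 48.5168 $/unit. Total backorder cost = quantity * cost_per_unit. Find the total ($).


Total = 253.1554 * 48.5168 = 12282.2899

12282.2899 $


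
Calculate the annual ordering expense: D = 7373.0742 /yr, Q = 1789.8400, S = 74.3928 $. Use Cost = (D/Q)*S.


Number of orders = D/Q = 4.1194
Cost = 4.1194 * 74.3928 = 306.4540

306.4540 $/yr


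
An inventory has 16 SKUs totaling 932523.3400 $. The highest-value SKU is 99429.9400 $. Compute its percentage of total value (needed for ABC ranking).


Top item = 99429.9400
Total = 932523.3400
Percentage = 99429.9400 / 932523.3400 * 100 = 10.6625

10.6625%


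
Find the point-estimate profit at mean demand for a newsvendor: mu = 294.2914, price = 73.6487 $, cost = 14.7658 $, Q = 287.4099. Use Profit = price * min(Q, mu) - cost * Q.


Sales at mu = min(287.4099, 294.2914) = 287.4099
Revenue = 73.6487 * 287.4099 = 21167.3655
Total cost = 14.7658 * 287.4099 = 4243.8371
Profit = 21167.3655 - 4243.8371 = 16923.5284

16923.5284 $


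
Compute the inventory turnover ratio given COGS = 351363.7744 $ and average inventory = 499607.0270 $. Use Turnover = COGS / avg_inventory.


Turnover = 351363.7744 / 499607.0270 = 0.7033

0.7033


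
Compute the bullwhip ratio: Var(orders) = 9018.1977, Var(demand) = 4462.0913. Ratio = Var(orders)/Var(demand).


BW = 9018.1977 / 4462.0913 = 2.0211

2.0211


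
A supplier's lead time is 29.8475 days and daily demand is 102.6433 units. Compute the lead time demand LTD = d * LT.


LTD = 102.6433 * 29.8475 = 3063.6459

3063.6459 units


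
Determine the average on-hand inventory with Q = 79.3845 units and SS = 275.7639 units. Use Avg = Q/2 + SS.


Q/2 = 39.6923
Avg = 39.6923 + 275.7639 = 315.4561

315.4561 units


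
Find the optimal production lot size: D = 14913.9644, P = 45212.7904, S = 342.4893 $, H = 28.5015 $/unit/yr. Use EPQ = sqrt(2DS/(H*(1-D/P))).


1 - D/P = 1 - 0.3299 = 0.6701
H*(1-D/P) = 19.0999
2DS = 10215746.4552
EPQ = sqrt(534857.2645) = 731.3394

731.3394 units


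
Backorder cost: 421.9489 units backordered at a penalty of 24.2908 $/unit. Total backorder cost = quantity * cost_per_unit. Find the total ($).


Total = 421.9489 * 24.2908 = 10249.4763

10249.4763 $


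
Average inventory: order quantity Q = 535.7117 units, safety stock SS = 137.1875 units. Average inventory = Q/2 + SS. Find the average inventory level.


Q/2 = 267.8558
Avg = 267.8558 + 137.1875 = 405.0433

405.0433 units


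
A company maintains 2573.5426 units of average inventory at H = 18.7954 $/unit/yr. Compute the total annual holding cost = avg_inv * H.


Cost = 2573.5426 * 18.7954 = 48370.7626

48370.7626 $/yr


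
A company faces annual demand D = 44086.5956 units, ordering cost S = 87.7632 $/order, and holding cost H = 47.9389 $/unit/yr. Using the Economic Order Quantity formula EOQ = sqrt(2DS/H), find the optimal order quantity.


2*D*S = 2 * 44086.5956 * 87.7632 = 7738361.4139
2*D*S/H = 161421.3387
EOQ = sqrt(161421.3387) = 401.7727

401.7727 units


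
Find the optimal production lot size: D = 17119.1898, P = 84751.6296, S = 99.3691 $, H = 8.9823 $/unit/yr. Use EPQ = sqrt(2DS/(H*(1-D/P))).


1 - D/P = 1 - 0.2020 = 0.7980
H*(1-D/P) = 7.1679
2DS = 3402236.9663
EPQ = sqrt(474646.1975) = 688.9457

688.9457 units


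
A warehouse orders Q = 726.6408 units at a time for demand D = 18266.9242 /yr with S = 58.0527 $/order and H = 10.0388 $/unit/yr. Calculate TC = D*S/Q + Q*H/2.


Ordering cost = D*S/Q = 1459.3789
Holding cost = Q*H/2 = 3647.3008
TC = 1459.3789 + 3647.3008 = 5106.6798

5106.6798 $/yr


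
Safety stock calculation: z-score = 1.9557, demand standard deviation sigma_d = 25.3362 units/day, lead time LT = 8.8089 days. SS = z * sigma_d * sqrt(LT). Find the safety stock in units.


sqrt(LT) = sqrt(8.8089) = 2.9680
SS = 1.9557 * 25.3362 * 2.9680 = 147.0634

147.0634 units


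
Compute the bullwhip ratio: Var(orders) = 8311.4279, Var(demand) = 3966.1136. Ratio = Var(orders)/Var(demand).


BW = 8311.4279 / 3966.1136 = 2.0956

2.0956


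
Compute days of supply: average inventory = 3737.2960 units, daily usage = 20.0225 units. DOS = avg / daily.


DOS = 3737.2960 / 20.0225 = 186.6548

186.6548 days


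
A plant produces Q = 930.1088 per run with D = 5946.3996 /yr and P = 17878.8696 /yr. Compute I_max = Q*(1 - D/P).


D/P = 0.3326
1 - D/P = 0.6674
I_max = 930.1088 * 0.6674 = 620.7605

620.7605 units


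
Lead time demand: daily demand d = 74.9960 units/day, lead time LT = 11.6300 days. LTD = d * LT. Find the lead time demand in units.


LTD = 74.9960 * 11.6300 = 872.2035

872.2035 units


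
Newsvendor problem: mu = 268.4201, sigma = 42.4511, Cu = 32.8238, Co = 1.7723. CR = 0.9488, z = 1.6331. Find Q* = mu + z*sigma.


CR = Cu/(Cu+Co) = 32.8238/(32.8238+1.7723) = 0.9488
z = 1.6331
Q* = 268.4201 + 1.6331 * 42.4511 = 337.7470

337.7470 units


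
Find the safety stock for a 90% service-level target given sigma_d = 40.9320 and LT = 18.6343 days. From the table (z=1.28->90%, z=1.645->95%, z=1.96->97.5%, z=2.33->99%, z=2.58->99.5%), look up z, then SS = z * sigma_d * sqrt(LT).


From the table, SL = 90% corresponds to z = 1.28
sqrt(LT) = sqrt(18.6343) = 4.3167
SS = 1.28 * 40.9320 * 4.3167 = 226.1671

226.1671 units


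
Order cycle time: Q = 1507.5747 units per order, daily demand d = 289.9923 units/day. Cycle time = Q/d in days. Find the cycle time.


Cycle = 1507.5747 / 289.9923 = 5.1987

5.1987 days


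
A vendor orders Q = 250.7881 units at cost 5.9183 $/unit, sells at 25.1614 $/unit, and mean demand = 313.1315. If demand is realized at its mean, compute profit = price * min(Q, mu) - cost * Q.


Sales at mu = min(250.7881, 313.1315) = 250.7881
Revenue = 25.1614 * 250.7881 = 6310.1797
Total cost = 5.9183 * 250.7881 = 1484.2392
Profit = 6310.1797 - 1484.2392 = 4825.9405

4825.9405 $


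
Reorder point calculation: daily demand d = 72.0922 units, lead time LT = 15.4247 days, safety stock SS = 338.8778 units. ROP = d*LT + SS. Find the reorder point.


d*LT = 72.0922 * 15.4247 = 1112.0006
ROP = 1112.0006 + 338.8778 = 1450.8784

1450.8784 units


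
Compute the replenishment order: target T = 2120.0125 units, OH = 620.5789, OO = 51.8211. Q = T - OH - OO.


Inventory position = OH + OO = 620.5789 + 51.8211 = 672.4000
Q = 2120.0125 - 672.4000 = 1447.6125

1447.6125 units


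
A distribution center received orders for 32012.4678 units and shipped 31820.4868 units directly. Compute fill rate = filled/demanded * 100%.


FR = 31820.4868 / 32012.4678 * 100 = 99.4003

99.4003%


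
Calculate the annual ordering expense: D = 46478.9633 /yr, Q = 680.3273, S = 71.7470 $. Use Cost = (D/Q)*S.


Number of orders = D/Q = 68.3185
Cost = 68.3185 * 71.7470 = 4901.6498

4901.6498 $/yr


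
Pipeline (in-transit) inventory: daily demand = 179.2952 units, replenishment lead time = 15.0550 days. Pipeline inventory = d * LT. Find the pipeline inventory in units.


Pipeline = 179.2952 * 15.0550 = 2699.2892

2699.2892 units


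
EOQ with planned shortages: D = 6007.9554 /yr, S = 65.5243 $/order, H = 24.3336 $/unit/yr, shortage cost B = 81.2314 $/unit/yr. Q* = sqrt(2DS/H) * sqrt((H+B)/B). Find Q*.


sqrt(2DS/H) = 179.8773
sqrt((H+B)/B) = 1.1400
Q* = 179.8773 * 1.1400 = 205.0569

205.0569 units


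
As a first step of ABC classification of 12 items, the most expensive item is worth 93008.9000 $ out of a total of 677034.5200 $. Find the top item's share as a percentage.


Top item = 93008.9000
Total = 677034.5200
Percentage = 93008.9000 / 677034.5200 * 100 = 13.7377

13.7377%


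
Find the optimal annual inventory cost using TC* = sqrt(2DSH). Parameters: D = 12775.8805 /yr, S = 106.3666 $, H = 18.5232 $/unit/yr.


2*D*S*H = 50343352.1307
TC* = sqrt(50343352.1307) = 7095.3049

7095.3049 $/yr


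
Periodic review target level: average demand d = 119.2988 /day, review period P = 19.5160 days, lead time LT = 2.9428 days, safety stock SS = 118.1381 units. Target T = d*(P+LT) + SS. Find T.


P + LT = 22.4588
d*(P+LT) = 119.2988 * 22.4588 = 2679.3079
T = 2679.3079 + 118.1381 = 2797.4460

2797.4460 units


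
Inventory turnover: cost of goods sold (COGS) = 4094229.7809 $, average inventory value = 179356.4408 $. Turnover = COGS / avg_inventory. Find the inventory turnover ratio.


Turnover = 4094229.7809 / 179356.4408 = 22.8273

22.8273


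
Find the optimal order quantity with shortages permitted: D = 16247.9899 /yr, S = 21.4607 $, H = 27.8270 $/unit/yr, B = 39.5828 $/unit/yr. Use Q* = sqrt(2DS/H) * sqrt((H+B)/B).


sqrt(2DS/H) = 158.3083
sqrt((H+B)/B) = 1.3050
Q* = 158.3083 * 1.3050 = 206.5912

206.5912 units


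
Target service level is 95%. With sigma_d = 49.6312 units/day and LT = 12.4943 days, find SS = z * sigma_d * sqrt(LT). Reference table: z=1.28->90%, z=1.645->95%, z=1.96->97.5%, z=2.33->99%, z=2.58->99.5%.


From the table, SL = 95% corresponds to z = 1.645
sqrt(LT) = sqrt(12.4943) = 3.5347
SS = 1.645 * 49.6312 * 3.5347 = 288.5869

288.5869 units


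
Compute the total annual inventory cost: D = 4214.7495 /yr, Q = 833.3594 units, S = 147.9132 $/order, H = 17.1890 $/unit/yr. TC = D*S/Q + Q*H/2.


Ordering cost = D*S/Q = 748.0771
Holding cost = Q*H/2 = 7162.3074
TC = 748.0771 + 7162.3074 = 7910.3845

7910.3845 $/yr


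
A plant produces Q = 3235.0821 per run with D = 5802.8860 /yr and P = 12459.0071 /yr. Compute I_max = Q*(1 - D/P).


D/P = 0.4658
1 - D/P = 0.5342
I_max = 3235.0821 * 0.5342 = 1728.3158

1728.3158 units


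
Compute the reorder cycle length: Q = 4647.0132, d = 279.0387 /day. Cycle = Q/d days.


Cycle = 4647.0132 / 279.0387 = 16.6537

16.6537 days


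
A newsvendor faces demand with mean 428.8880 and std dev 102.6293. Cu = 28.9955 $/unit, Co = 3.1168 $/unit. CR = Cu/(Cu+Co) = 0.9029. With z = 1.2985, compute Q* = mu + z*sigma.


CR = Cu/(Cu+Co) = 28.9955/(28.9955+3.1168) = 0.9029
z = 1.2985
Q* = 428.8880 + 1.2985 * 102.6293 = 562.1521

562.1521 units


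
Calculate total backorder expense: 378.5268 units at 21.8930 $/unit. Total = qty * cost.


Total = 378.5268 * 21.8930 = 8287.0872

8287.0872 $


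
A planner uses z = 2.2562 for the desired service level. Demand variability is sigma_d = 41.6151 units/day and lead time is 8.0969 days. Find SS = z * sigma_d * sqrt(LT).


sqrt(LT) = sqrt(8.0969) = 2.8455
SS = 2.2562 * 41.6151 * 2.8455 = 267.1701

267.1701 units


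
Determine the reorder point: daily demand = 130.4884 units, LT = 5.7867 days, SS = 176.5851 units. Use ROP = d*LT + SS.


d*LT = 130.4884 * 5.7867 = 755.0972
ROP = 755.0972 + 176.5851 = 931.6823

931.6823 units


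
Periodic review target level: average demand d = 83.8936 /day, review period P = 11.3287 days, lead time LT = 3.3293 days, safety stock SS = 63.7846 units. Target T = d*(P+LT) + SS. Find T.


P + LT = 14.6580
d*(P+LT) = 83.8936 * 14.6580 = 1229.7124
T = 1229.7124 + 63.7846 = 1293.4970

1293.4970 units
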